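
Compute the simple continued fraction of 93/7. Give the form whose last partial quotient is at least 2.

93 = 13*7 + 2
7 = 3*2 + 1
2 = 2*1 + 0  (stop)
So 93/7 = [13; 3, 2].

[13; 3, 2]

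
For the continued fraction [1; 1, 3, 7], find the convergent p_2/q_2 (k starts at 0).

Using pₖ = aₖpₖ₋₁ + pₖ₋₂, qₖ = aₖqₖ₋₁ + qₖ₋₂ (with p₋₁=1, p₋₂=0, q₋₁=0, q₋₂=1):
  k=0: a=1, p=1, q=1
  k=1: a=1, p=2, q=1
  k=2: a=3, p=7, q=4

7/4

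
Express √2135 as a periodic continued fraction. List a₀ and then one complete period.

a₀ = ⌊√2135⌋ = 46.

[46; 4, 1, 5, 1, 4, 92]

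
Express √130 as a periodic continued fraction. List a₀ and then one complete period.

[11; 2, 2, 22]

a₀ = ⌊√130⌋ = 11.
With m₀=0, d₀=1 and mₖ₊₁ = dₖaₖ − mₖ, dₖ₊₁ = (n − mₖ₊₁²)/dₖ, aₖ₊₁ = ⌊(a₀+mₖ₊₁)/dₖ₊₁⌋:
  k=1: m=11, d=9, a=2
  k=2: m=7, d=9, a=2
  k=3: m=11, d=1, a=22
d=1 and a=2a₀=22 at k=3, so the next step gives (m, d) = (11, 9) again — its k=1 value — and the period has length 3.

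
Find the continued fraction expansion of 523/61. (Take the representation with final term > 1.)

[8; 1, 1, 2, 1, 8]

523 = 8×61 + 35
61 = 1×35 + 26
35 = 1×26 + 9
26 = 2×9 + 8
9 = 1×8 + 1
8 = 8×1 + 0  (stop)
So 523/61 = [8; 1, 1, 2, 1, 8].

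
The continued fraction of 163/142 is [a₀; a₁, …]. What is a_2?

163 = 1·142 + 21   →  a_0 = 1
142 = 6·21 + 16   →  a_1 = 6
21 = 1·16 + 5   →  a_2 = 1

1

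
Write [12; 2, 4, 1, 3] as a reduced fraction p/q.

523/42

Fold from the inside: start with 3/1.
  1 + 1/3 = 4/3
  4 + 3/4 = 19/4
  2 + 4/19 = 42/19
  12 + 19/42 = 523/42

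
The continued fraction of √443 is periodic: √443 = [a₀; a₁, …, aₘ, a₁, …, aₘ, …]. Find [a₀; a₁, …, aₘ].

a₀ = ⌊√443⌋ = 21.
With m₀=0, d₀=1 and mₖ₊₁ = dₖaₖ − mₖ, dₖ₊₁ = (n − mₖ₊₁²)/dₖ, aₖ₊₁ = ⌊(a₀+mₖ₊₁)/dₖ₊₁⌋:
  k=1: m=21, d=2, a=21
  k=2: m=21, d=1, a=42
d=1 and a=2a₀=42 at k=2, so the next step gives (m, d) = (21, 2) again — its k=1 value — and the period has length 2.

[21; 21, 42]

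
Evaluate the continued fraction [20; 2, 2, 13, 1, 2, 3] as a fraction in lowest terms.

14384/705

Using pₖ = aₖpₖ₋₁ + pₖ₋₂ and qₖ = aₖqₖ₋₁ + qₖ₋₂:
  k=0: a=20, p=20, q=1
  k=1: a=2, p=41, q=2
  k=2: a=2, p=102, q=5
  k=3: a=13, p=1367, q=67
  k=4: a=1, p=1469, q=72
  k=5: a=2, p=4305, q=211
  k=6: a=3, p=14384, q=705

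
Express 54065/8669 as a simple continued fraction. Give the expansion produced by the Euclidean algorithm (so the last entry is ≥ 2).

54065 = 6*8669 + 2051
8669 = 4*2051 + 465
2051 = 4*465 + 191
465 = 2*191 + 83
191 = 2*83 + 25
83 = 3*25 + 8
25 = 3*8 + 1
8 = 8*1 + 0  (stop)
So 54065/8669 = [6; 4, 4, 2, 2, 3, 3, 8].

[6; 4, 4, 2, 2, 3, 3, 8]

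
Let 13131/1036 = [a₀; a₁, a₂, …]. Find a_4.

13131 = 12·1036 + 699   →  a_0 = 12
1036 = 1·699 + 337   →  a_1 = 1
699 = 2·337 + 25   →  a_2 = 2
337 = 13·25 + 12   →  a_3 = 13
25 = 2·12 + 1   →  a_4 = 2

2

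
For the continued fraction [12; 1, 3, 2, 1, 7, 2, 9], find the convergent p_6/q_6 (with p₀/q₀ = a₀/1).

2720/213

Using pₖ = aₖpₖ₋₁ + pₖ₋₂, qₖ = aₖqₖ₋₁ + qₖ₋₂ (with p₋₁=1, p₋₂=0, q₋₁=0, q₋₂=1):
  k=0: a=12, p=12, q=1
  k=1: a=1, p=13, q=1
  k=2: a=3, p=51, q=4
  k=3: a=2, p=115, q=9
  k=4: a=1, p=166, q=13
  k=5: a=7, p=1277, q=100
  k=6: a=2, p=2720, q=213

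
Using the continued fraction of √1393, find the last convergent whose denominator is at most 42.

√1393 = [37; 3, 10, 3, 74, …] (period length 4).
Convergents:
  p_0/q_0 = 37/1
  p_1/q_1 = 112/3
  p_2/q_2 = 1157/31
  p_3/q_3 = 3583/96
q_2 = 31 ≤ 42 < 96 = q_3, so the answer is 1157/31.

1157/31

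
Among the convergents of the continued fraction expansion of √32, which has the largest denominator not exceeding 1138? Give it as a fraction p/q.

6149/1087

√32 = [5; 1, 1, 1, 10, …] (period length 4).
Convergents:
  p_0/q_0 = 5/1
  p_1/q_1 = 6/1
  p_2/q_2 = 11/2
  p_3/q_3 = 17/3
  p_4/q_4 = 181/32
  p_5/q_5 = 198/35
  p_6/q_6 = 379/67
  p_7/q_7 = 577/102
  p_8/q_8 = 6149/1087
  p_9/q_9 = 6726/1189
q_8 = 1087 ≤ 1138 < 1189 = q_9, so the answer is 6149/1087.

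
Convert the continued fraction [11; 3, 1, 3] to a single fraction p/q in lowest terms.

Using pₖ = aₖpₖ₋₁ + pₖ₋₂ and qₖ = aₖqₖ₋₁ + qₖ₋₂:
  k=0: a=11, p=11, q=1
  k=1: a=3, p=34, q=3
  k=2: a=1, p=45, q=4
  k=3: a=3, p=169, q=15

169/15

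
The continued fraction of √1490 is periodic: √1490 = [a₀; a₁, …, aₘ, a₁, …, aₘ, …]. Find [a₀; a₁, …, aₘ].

[38; 1, 1, 1, 1, 76]

a₀ = ⌊√1490⌋ = 38.
With m₀=0, d₀=1 and mₖ₊₁ = dₖaₖ − mₖ, dₖ₊₁ = (n − mₖ₊₁²)/dₖ, aₖ₊₁ = ⌊(a₀+mₖ₊₁)/dₖ₊₁⌋:
  k=1: m=38, d=46, a=1
  k=2: m=8, d=31, a=1
  k=3: m=23, d=31, a=1
  k=4: m=8, d=46, a=1
  k=5: m=38, d=1, a=76
d=1 and a=2a₀=76 at k=5, so the next step gives (m, d) = (38, 46) again — its k=1 value — and the period has length 5.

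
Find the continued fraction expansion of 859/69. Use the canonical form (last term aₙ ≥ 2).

859 = 12×69 + 31
69 = 2×31 + 7
31 = 4×7 + 3
7 = 2×3 + 1
3 = 3×1 + 0  (stop)
So 859/69 = [12; 2, 4, 2, 3].

[12; 2, 4, 2, 3]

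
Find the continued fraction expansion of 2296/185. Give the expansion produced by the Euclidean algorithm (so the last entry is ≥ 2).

[12; 2, 2, 3, 3, 3]

2296 = 12·185 + 76
185 = 2·76 + 33
76 = 2·33 + 10
33 = 3·10 + 3
10 = 3·3 + 1
3 = 3·1 + 0  (stop)
So 2296/185 = [12; 2, 2, 3, 3, 3].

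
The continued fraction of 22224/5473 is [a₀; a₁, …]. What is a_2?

22224 = 4·5473 + 332   →  a_0 = 4
5473 = 16·332 + 161   →  a_1 = 16
332 = 2·161 + 10   →  a_2 = 2

2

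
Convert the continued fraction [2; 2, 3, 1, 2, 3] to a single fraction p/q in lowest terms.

205/84

Fold from the inside: start with 3/1.
  2 + 1/3 = 7/3
  1 + 3/7 = 10/7
  3 + 7/10 = 37/10
  2 + 10/37 = 84/37
  2 + 37/84 = 205/84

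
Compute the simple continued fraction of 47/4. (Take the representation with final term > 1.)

[11; 1, 3]

47 = 11×4 + 3
4 = 1×3 + 1
3 = 3×1 + 0  (stop)
So 47/4 = [11; 1, 3].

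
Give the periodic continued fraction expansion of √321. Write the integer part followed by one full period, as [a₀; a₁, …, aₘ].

[17; 1, 10, 1, 34]

a₀ = ⌊√321⌋ = 17.
With m₀=0, d₀=1 and mₖ₊₁ = dₖaₖ − mₖ, dₖ₊₁ = (n − mₖ₊₁²)/dₖ, aₖ₊₁ = ⌊(a₀+mₖ₊₁)/dₖ₊₁⌋:
  k=1: m=17, d=32, a=1
  k=2: m=15, d=3, a=10
  k=3: m=15, d=32, a=1
  k=4: m=17, d=1, a=34
d=1 and a=2a₀=34 at k=4, so the next step gives (m, d) = (17, 32) again — its k=1 value — and the period has length 4.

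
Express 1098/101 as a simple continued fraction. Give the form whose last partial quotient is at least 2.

1098 = 10*101 + 88
101 = 1*88 + 13
88 = 6*13 + 10
13 = 1*10 + 3
10 = 3*3 + 1
3 = 3*1 + 0  (stop)
So 1098/101 = [10; 1, 6, 1, 3, 3].

[10; 1, 6, 1, 3, 3]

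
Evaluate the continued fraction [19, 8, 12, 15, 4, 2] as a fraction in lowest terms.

255512/13361

Using pₖ = aₖpₖ₋₁ + pₖ₋₂ and qₖ = aₖqₖ₋₁ + qₖ₋₂:
  k=0: a=19, p=19, q=1
  k=1: a=8, p=153, q=8
  k=2: a=12, p=1855, q=97
  k=3: a=15, p=27978, q=1463
  k=4: a=4, p=113767, q=5949
  k=5: a=2, p=255512, q=13361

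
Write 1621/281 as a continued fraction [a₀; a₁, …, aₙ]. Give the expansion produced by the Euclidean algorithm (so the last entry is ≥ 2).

[5; 1, 3, 3, 10, 2]

1621 = 5*281 + 216
281 = 1*216 + 65
216 = 3*65 + 21
65 = 3*21 + 2
21 = 10*2 + 1
2 = 2*1 + 0  (stop)
So 1621/281 = [5; 1, 3, 3, 10, 2].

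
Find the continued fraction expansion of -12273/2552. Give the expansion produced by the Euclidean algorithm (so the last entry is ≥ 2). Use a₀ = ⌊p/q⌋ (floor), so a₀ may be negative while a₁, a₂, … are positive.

-12273 = -5×2552 + 487
2552 = 5×487 + 117
487 = 4×117 + 19
117 = 6×19 + 3
19 = 6×3 + 1
3 = 3×1 + 0  (stop)
So -12273/2552 = [-5; 5, 4, 6, 6, 3].

[-5; 5, 4, 6, 6, 3]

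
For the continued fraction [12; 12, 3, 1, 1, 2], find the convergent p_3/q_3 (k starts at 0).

592/49

Using pₖ = aₖpₖ₋₁ + pₖ₋₂, qₖ = aₖqₖ₋₁ + qₖ₋₂ (with p₋₁=1, p₋₂=0, q₋₁=0, q₋₂=1):
  k=0: a=12, p=12, q=1
  k=1: a=12, p=145, q=12
  k=2: a=3, p=447, q=37
  k=3: a=1, p=592, q=49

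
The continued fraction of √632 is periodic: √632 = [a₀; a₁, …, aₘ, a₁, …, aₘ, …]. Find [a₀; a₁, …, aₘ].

a₀ = ⌊√632⌋ = 25.
With m₀=0, d₀=1 and mₖ₊₁ = dₖaₖ − mₖ, dₖ₊₁ = (n − mₖ₊₁²)/dₖ, aₖ₊₁ = ⌊(a₀+mₖ₊₁)/dₖ₊₁⌋:
  k=1: m=25, d=7, a=7
  k=2: m=24, d=8, a=6
  k=3: m=24, d=7, a=7
  k=4: m=25, d=1, a=50
d=1 and a=2a₀=50 at k=4, so the next step gives (m, d) = (25, 7) again — its k=1 value — and the period has length 4.

[25; 7, 6, 7, 50]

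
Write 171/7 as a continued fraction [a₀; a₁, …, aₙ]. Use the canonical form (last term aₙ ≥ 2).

171 = 24×7 + 3
7 = 2×3 + 1
3 = 3×1 + 0  (stop)
So 171/7 = [24; 2, 3].

[24; 2, 3]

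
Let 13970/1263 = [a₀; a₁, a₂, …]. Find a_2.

2

13970 = 11·1263 + 77   →  a_0 = 11
1263 = 16·77 + 31   →  a_1 = 16
77 = 2·31 + 15   →  a_2 = 2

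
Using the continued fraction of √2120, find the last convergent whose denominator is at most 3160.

97474/2117

√2120 = [46; 23, 92, …] (period length 2).
Convergents:
  p_0/q_0 = 46/1
  p_1/q_1 = 1059/23
  p_2/q_2 = 97474/2117
  p_3/q_3 = 2242961/48714
q_2 = 2117 ≤ 3160 < 48714 = q_3, so the answer is 97474/2117.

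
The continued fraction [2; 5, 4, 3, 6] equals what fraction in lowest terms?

940/429

Using pₖ = aₖpₖ₋₁ + pₖ₋₂ and qₖ = aₖqₖ₋₁ + qₖ₋₂:
  k=0: a=2, p=2, q=1
  k=1: a=5, p=11, q=5
  k=2: a=4, p=46, q=21
  k=3: a=3, p=149, q=68
  k=4: a=6, p=940, q=429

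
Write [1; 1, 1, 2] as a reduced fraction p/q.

8/5

Using pₖ = aₖpₖ₋₁ + pₖ₋₂ and qₖ = aₖqₖ₋₁ + qₖ₋₂:
  k=0: a=1, p=1, q=1
  k=1: a=1, p=2, q=1
  k=2: a=1, p=3, q=2
  k=3: a=2, p=8, q=5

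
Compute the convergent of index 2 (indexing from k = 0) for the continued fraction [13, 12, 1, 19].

Using pₖ = aₖpₖ₋₁ + pₖ₋₂, qₖ = aₖqₖ₋₁ + qₖ₋₂ (with p₋₁=1, p₋₂=0, q₋₁=0, q₋₂=1):
  k=0: a=13, p=13, q=1
  k=1: a=12, p=157, q=12
  k=2: a=1, p=170, q=13

170/13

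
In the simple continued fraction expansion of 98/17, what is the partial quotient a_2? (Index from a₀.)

98 = 5·17 + 13   →  a_0 = 5
17 = 1·13 + 4   →  a_1 = 1
13 = 3·4 + 1   →  a_2 = 3

3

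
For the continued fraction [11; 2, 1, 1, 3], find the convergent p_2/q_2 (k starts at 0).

Using pₖ = aₖpₖ₋₁ + pₖ₋₂, qₖ = aₖqₖ₋₁ + qₖ₋₂ (with p₋₁=1, p₋₂=0, q₋₁=0, q₋₂=1):
  k=0: a=11, p=11, q=1
  k=1: a=2, p=23, q=2
  k=2: a=1, p=34, q=3

34/3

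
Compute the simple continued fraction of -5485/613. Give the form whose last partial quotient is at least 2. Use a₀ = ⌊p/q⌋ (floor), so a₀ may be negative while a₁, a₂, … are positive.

[-9; 19, 6, 2, 2]

-5485 = -9*613 + 32
613 = 19*32 + 5
32 = 6*5 + 2
5 = 2*2 + 1
2 = 2*1 + 0  (stop)
So -5485/613 = [-9; 19, 6, 2, 2].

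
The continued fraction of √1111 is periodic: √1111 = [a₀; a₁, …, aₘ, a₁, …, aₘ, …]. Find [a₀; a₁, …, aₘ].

a₀ = ⌊√1111⌋ = 33.

[33; 3, 66]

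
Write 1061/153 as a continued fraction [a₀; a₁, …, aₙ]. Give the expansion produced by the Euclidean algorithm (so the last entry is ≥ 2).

1061 = 6·153 + 143
153 = 1·143 + 10
143 = 14·10 + 3
10 = 3·3 + 1
3 = 3·1 + 0  (stop)
So 1061/153 = [6; 1, 14, 3, 3].

[6; 1, 14, 3, 3]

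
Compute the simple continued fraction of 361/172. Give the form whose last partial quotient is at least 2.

361 = 2*172 + 17
172 = 10*17 + 2
17 = 8*2 + 1
2 = 2*1 + 0  (stop)
So 361/172 = [2; 10, 8, 2].

[2; 10, 8, 2]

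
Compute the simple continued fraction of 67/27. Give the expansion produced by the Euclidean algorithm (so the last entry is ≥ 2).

67 = 2×27 + 13
27 = 2×13 + 1
13 = 13×1 + 0  (stop)
So 67/27 = [2; 2, 13].

[2; 2, 13]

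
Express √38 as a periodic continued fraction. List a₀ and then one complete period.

a₀ = ⌊√38⌋ = 6.
With m₀=0, d₀=1 and mₖ₊₁ = dₖaₖ − mₖ, dₖ₊₁ = (n − mₖ₊₁²)/dₖ, aₖ₊₁ = ⌊(a₀+mₖ₊₁)/dₖ₊₁⌋:
  k=1: m=6, d=2, a=6
  k=2: m=6, d=1, a=12
d=1 and a=2a₀=12 at k=2, so the next step gives (m, d) = (6, 2) again — its k=1 value — and the period has length 2.

[6; 6, 12]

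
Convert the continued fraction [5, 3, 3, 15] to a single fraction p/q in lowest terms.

811/153

Using pₖ = aₖpₖ₋₁ + pₖ₋₂ and qₖ = aₖqₖ₋₁ + qₖ₋₂:
  k=0: a=5, p=5, q=1
  k=1: a=3, p=16, q=3
  k=2: a=3, p=53, q=10
  k=3: a=15, p=811, q=153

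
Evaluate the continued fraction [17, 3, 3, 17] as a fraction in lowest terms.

2993/173

Using pₖ = aₖpₖ₋₁ + pₖ₋₂ and qₖ = aₖqₖ₋₁ + qₖ₋₂:
  k=0: a=17, p=17, q=1
  k=1: a=3, p=52, q=3
  k=2: a=3, p=173, q=10
  k=3: a=17, p=2993, q=173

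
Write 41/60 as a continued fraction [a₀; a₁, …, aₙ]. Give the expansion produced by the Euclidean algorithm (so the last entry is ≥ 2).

[0; 1, 2, 6, 3]

41 = 0*60 + 41
60 = 1*41 + 19
41 = 2*19 + 3
19 = 6*3 + 1
3 = 3*1 + 0  (stop)
So 41/60 = [0; 1, 2, 6, 3].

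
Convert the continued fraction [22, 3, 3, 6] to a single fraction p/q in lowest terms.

1405/63

Fold from the inside: start with 6/1.
  3 + 1/6 = 19/6
  3 + 6/19 = 63/19
  22 + 19/63 = 1405/63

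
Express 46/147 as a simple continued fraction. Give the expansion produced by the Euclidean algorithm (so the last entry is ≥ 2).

[0; 3, 5, 9]

46 = 0·147 + 46
147 = 3·46 + 9
46 = 5·9 + 1
9 = 9·1 + 0  (stop)
So 46/147 = [0; 3, 5, 9].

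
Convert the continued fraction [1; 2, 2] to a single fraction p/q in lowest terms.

Using pₖ = aₖpₖ₋₁ + pₖ₋₂ and qₖ = aₖqₖ₋₁ + qₖ₋₂:
  k=0: a=1, p=1, q=1
  k=1: a=2, p=3, q=2
  k=2: a=2, p=7, q=5

7/5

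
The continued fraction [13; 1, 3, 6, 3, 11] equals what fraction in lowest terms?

12301/894

Using pₖ = aₖpₖ₋₁ + pₖ₋₂ and qₖ = aₖqₖ₋₁ + qₖ₋₂:
  k=0: a=13, p=13, q=1
  k=1: a=1, p=14, q=1
  k=2: a=3, p=55, q=4
  k=3: a=6, p=344, q=25
  k=4: a=3, p=1087, q=79
  k=5: a=11, p=12301, q=894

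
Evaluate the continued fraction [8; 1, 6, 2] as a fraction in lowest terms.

Fold from the inside: start with 2/1.
  6 + 1/2 = 13/2
  1 + 2/13 = 15/13
  8 + 13/15 = 133/15

133/15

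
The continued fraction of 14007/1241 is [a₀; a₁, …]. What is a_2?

14007 = 11·1241 + 356   →  a_0 = 11
1241 = 3·356 + 173   →  a_1 = 3
356 = 2·173 + 10   →  a_2 = 2

2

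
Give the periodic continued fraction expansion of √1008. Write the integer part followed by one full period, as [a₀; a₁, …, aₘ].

a₀ = ⌊√1008⌋ = 31.
With m₀=0, d₀=1 and mₖ₊₁ = dₖaₖ − mₖ, dₖ₊₁ = (n − mₖ₊₁²)/dₖ, aₖ₊₁ = ⌊(a₀+mₖ₊₁)/dₖ₊₁⌋:
  k=1: m=31, d=47, a=1
  k=2: m=16, d=16, a=2
  k=3: m=16, d=47, a=1
  k=4: m=31, d=1, a=62
d=1 and a=2a₀=62 at k=4, so the next step gives (m, d) = (31, 47) again — its k=1 value — and the period has length 4.

[31; 1, 2, 1, 62]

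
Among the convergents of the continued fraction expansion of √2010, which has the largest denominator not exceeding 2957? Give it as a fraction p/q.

120556/2689

√2010 = [44; 1, 4, 1, 88, …] (period length 4).
Convergents:
  p_0/q_0 = 44/1
  p_1/q_1 = 45/1
  p_2/q_2 = 224/5
  p_3/q_3 = 269/6
  p_4/q_4 = 23896/533
  p_5/q_5 = 24165/539
  p_6/q_6 = 120556/2689
  p_7/q_7 = 144721/3228
q_6 = 2689 ≤ 2957 < 3228 = q_7, so the answer is 120556/2689.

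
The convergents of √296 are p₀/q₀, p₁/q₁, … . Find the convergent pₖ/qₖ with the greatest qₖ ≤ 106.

757/44

√296 = [17; 4, 1, 7, 1, 4, 34, …] (period length 6).
Convergents:
  p_0/q_0 = 17/1
  p_1/q_1 = 69/4
  p_2/q_2 = 86/5
  p_3/q_3 = 671/39
  p_4/q_4 = 757/44
  p_5/q_5 = 3699/215
q_4 = 44 ≤ 106 < 215 = q_5, so the answer is 757/44.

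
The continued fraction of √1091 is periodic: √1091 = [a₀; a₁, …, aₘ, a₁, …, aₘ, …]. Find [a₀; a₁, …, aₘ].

a₀ = ⌊√1091⌋ = 33.

[33; 33, 66]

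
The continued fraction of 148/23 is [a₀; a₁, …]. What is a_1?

148 = 6·23 + 10   →  a_0 = 6
23 = 2·10 + 3   →  a_1 = 2

2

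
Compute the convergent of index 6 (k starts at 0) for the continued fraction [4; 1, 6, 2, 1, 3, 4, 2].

Using pₖ = aₖpₖ₋₁ + pₖ₋₂, qₖ = aₖqₖ₋₁ + qₖ₋₂ (with p₋₁=1, p₋₂=0, q₋₁=0, q₋₂=1):
  k=0: a=4, p=4, q=1
  k=1: a=1, p=5, q=1
  k=2: a=6, p=34, q=7
  k=3: a=2, p=73, q=15
  k=4: a=1, p=107, q=22
  k=5: a=3, p=394, q=81
  k=6: a=4, p=1683, q=346

1683/346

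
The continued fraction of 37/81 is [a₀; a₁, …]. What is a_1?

37 = 0·81 + 37   →  a_0 = 0
81 = 2·37 + 7   →  a_1 = 2

2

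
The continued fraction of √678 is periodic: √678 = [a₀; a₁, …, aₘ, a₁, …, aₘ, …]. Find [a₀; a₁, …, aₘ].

[26; 26, 52]

a₀ = ⌊√678⌋ = 26.
With m₀=0, d₀=1 and mₖ₊₁ = dₖaₖ − mₖ, dₖ₊₁ = (n − mₖ₊₁²)/dₖ, aₖ₊₁ = ⌊(a₀+mₖ₊₁)/dₖ₊₁⌋:
  k=1: m=26, d=2, a=26
  k=2: m=26, d=1, a=52
d=1 and a=2a₀=52 at k=2, so the next step gives (m, d) = (26, 2) again — its k=1 value — and the period has length 2.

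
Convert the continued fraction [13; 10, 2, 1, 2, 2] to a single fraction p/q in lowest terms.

2580/197

Fold from the inside: start with 2/1.
  2 + 1/2 = 5/2
  1 + 2/5 = 7/5
  2 + 5/7 = 19/7
  10 + 7/19 = 197/19
  13 + 19/197 = 2580/197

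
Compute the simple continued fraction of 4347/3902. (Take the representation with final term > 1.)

[1; 8, 1, 3, 3, 8, 4]

4347 = 1*3902 + 445
3902 = 8*445 + 342
445 = 1*342 + 103
342 = 3*103 + 33
103 = 3*33 + 4
33 = 8*4 + 1
4 = 4*1 + 0  (stop)
So 4347/3902 = [1; 8, 1, 3, 3, 8, 4].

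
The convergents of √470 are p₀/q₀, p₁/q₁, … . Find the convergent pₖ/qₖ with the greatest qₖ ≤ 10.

65/3

√470 = [21; 1, 2, 8, 2, 1, 42, …] (period length 6).
Convergents:
  p_0/q_0 = 21/1
  p_1/q_1 = 22/1
  p_2/q_2 = 65/3
  p_3/q_3 = 542/25
q_2 = 3 ≤ 10 < 25 = q_3, so the answer is 65/3.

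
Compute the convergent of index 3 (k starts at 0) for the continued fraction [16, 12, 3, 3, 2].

1978/123

Using pₖ = aₖpₖ₋₁ + pₖ₋₂, qₖ = aₖqₖ₋₁ + qₖ₋₂ (with p₋₁=1, p₋₂=0, q₋₁=0, q₋₂=1):
  k=0: a=16, p=16, q=1
  k=1: a=12, p=193, q=12
  k=2: a=3, p=595, q=37
  k=3: a=3, p=1978, q=123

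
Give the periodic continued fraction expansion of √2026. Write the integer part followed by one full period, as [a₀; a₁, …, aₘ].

[45; 90]

a₀ = ⌊√2026⌋ = 45.
With m₀=0, d₀=1 and mₖ₊₁ = dₖaₖ − mₖ, dₖ₊₁ = (n − mₖ₊₁²)/dₖ, aₖ₊₁ = ⌊(a₀+mₖ₊₁)/dₖ₊₁⌋:
  k=1: m=45, d=1, a=90
d=1 and a=2a₀=90 at k=1, so the next step gives (m, d) = (45, 1) again — its k=1 value — and the period has length 1.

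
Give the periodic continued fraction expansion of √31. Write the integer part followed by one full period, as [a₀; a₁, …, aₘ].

[5; 1, 1, 3, 5, 3, 1, 1, 10]

a₀ = ⌊√31⌋ = 5.
With m₀=0, d₀=1 and mₖ₊₁ = dₖaₖ − mₖ, dₖ₊₁ = (n − mₖ₊₁²)/dₖ, aₖ₊₁ = ⌊(a₀+mₖ₊₁)/dₖ₊₁⌋:
  k=1: m=5, d=6, a=1
  k=2: m=1, d=5, a=1
  k=3: m=4, d=3, a=3
  k=4: m=5, d=2, a=5
  k=5: m=5, d=3, a=3
  k=6: m=4, d=5, a=1
  k=7: m=1, d=6, a=1
  k=8: m=5, d=1, a=10
d=1 and a=2a₀=10 at k=8, so the next step gives (m, d) = (5, 6) again — its k=1 value — and the period has length 8.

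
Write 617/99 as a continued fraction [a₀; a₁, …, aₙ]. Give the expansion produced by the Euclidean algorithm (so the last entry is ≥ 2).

617 = 6·99 + 23
99 = 4·23 + 7
23 = 3·7 + 2
7 = 3·2 + 1
2 = 2·1 + 0  (stop)
So 617/99 = [6; 4, 3, 3, 2].

[6; 4, 3, 3, 2]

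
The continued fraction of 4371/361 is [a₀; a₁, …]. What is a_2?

3

4371 = 12·361 + 39   →  a_0 = 12
361 = 9·39 + 10   →  a_1 = 9
39 = 3·10 + 9   →  a_2 = 3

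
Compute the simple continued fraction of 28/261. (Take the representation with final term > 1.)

[0; 9, 3, 9]

28 = 0·261 + 28
261 = 9·28 + 9
28 = 3·9 + 1
9 = 9·1 + 0  (stop)
So 28/261 = [0; 9, 3, 9].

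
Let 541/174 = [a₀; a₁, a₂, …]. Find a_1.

9

541 = 3·174 + 19   →  a_0 = 3
174 = 9·19 + 3   →  a_1 = 9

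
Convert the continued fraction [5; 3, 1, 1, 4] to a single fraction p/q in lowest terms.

Fold from the inside: start with 4/1.
  1 + 1/4 = 5/4
  1 + 4/5 = 9/5
  3 + 5/9 = 32/9
  5 + 9/32 = 169/32

169/32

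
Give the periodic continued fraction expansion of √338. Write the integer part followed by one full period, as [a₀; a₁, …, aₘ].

[18; 2, 1, 1, 2, 36]

a₀ = ⌊√338⌋ = 18.
With m₀=0, d₀=1 and mₖ₊₁ = dₖaₖ − mₖ, dₖ₊₁ = (n − mₖ₊₁²)/dₖ, aₖ₊₁ = ⌊(a₀+mₖ₊₁)/dₖ₊₁⌋:
  k=1: m=18, d=14, a=2
  k=2: m=10, d=17, a=1
  k=3: m=7, d=17, a=1
  k=4: m=10, d=14, a=2
  k=5: m=18, d=1, a=36
d=1 and a=2a₀=36 at k=5, so the next step gives (m, d) = (18, 14) again — its k=1 value — and the period has length 5.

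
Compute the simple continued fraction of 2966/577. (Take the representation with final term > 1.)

2966 = 5·577 + 81
577 = 7·81 + 10
81 = 8·10 + 1
10 = 10·1 + 0  (stop)
So 2966/577 = [5; 7, 8, 10].

[5; 7, 8, 10]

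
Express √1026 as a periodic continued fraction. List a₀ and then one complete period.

[32; 32, 64]

a₀ = ⌊√1026⌋ = 32.
With m₀=0, d₀=1 and mₖ₊₁ = dₖaₖ − mₖ, dₖ₊₁ = (n − mₖ₊₁²)/dₖ, aₖ₊₁ = ⌊(a₀+mₖ₊₁)/dₖ₊₁⌋:
  k=1: m=32, d=2, a=32
  k=2: m=32, d=1, a=64
d=1 and a=2a₀=64 at k=2, so the next step gives (m, d) = (32, 2) again — its k=1 value — and the period has length 2.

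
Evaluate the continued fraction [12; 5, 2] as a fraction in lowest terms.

134/11

Using pₖ = aₖpₖ₋₁ + pₖ₋₂ and qₖ = aₖqₖ₋₁ + qₖ₋₂:
  k=0: a=12, p=12, q=1
  k=1: a=5, p=61, q=5
  k=2: a=2, p=134, q=11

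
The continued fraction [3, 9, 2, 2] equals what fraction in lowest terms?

Using pₖ = aₖpₖ₋₁ + pₖ₋₂ and qₖ = aₖqₖ₋₁ + qₖ₋₂:
  k=0: a=3, p=3, q=1
  k=1: a=9, p=28, q=9
  k=2: a=2, p=59, q=19
  k=3: a=2, p=146, q=47

146/47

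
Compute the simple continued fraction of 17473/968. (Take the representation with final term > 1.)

17473 = 18*968 + 49
968 = 19*49 + 37
49 = 1*37 + 12
37 = 3*12 + 1
12 = 12*1 + 0  (stop)
So 17473/968 = [18; 19, 1, 3, 12].

[18; 19, 1, 3, 12]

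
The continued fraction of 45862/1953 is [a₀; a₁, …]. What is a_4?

45862 = 23·1953 + 943   →  a_0 = 23
1953 = 2·943 + 67   →  a_1 = 2
943 = 14·67 + 5   →  a_2 = 14
67 = 13·5 + 2   →  a_3 = 13
5 = 2·2 + 1   →  a_4 = 2

2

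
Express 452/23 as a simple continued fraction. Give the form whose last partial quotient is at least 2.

[19; 1, 1, 1, 7]

452 = 19·23 + 15
23 = 1·15 + 8
15 = 1·8 + 7
8 = 1·7 + 1
7 = 7·1 + 0  (stop)
So 452/23 = [19; 1, 1, 1, 7].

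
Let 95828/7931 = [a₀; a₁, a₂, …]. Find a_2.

11

95828 = 12·7931 + 656   →  a_0 = 12
7931 = 12·656 + 59   →  a_1 = 12
656 = 11·59 + 7   →  a_2 = 11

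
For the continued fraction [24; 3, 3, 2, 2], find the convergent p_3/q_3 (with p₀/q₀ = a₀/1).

Using pₖ = aₖpₖ₋₁ + pₖ₋₂, qₖ = aₖqₖ₋₁ + qₖ₋₂ (with p₋₁=1, p₋₂=0, q₋₁=0, q₋₂=1):
  k=0: a=24, p=24, q=1
  k=1: a=3, p=73, q=3
  k=2: a=3, p=243, q=10
  k=3: a=2, p=559, q=23

559/23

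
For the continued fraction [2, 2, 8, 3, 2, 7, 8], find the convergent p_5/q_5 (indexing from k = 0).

Using pₖ = aₖpₖ₋₁ + pₖ₋₂, qₖ = aₖqₖ₋₁ + qₖ₋₂ (with p₋₁=1, p₋₂=0, q₋₁=0, q₋₂=1):
  k=0: a=2, p=2, q=1
  k=1: a=2, p=5, q=2
  k=2: a=8, p=42, q=17
  k=3: a=3, p=131, q=53
  k=4: a=2, p=304, q=123
  k=5: a=7, p=2259, q=914

2259/914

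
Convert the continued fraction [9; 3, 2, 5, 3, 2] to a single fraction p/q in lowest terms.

2601/280

Using pₖ = aₖpₖ₋₁ + pₖ₋₂ and qₖ = aₖqₖ₋₁ + qₖ₋₂:
  k=0: a=9, p=9, q=1
  k=1: a=3, p=28, q=3
  k=2: a=2, p=65, q=7
  k=3: a=5, p=353, q=38
  k=4: a=3, p=1124, q=121
  k=5: a=2, p=2601, q=280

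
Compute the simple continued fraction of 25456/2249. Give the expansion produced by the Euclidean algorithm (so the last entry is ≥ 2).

25456 = 11·2249 + 717
2249 = 3·717 + 98
717 = 7·98 + 31
98 = 3·31 + 5
31 = 6·5 + 1
5 = 5·1 + 0  (stop)
So 25456/2249 = [11; 3, 7, 3, 6, 5].

[11; 3, 7, 3, 6, 5]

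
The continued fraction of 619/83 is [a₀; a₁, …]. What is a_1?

2

619 = 7·83 + 38   →  a_0 = 7
83 = 2·38 + 7   →  a_1 = 2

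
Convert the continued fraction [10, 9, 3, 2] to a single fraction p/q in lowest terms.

657/65

Using pₖ = aₖpₖ₋₁ + pₖ₋₂ and qₖ = aₖqₖ₋₁ + qₖ₋₂:
  k=0: a=10, p=10, q=1
  k=1: a=9, p=91, q=9
  k=2: a=3, p=283, q=28
  k=3: a=2, p=657, q=65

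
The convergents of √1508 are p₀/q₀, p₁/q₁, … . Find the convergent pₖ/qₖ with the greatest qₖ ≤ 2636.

90442/2329

√1508 = [38; 1, 4, 1, 76, …] (period length 4).
Convergents:
  p_0/q_0 = 38/1
  p_1/q_1 = 39/1
  p_2/q_2 = 194/5
  p_3/q_3 = 233/6
  p_4/q_4 = 17902/461
  p_5/q_5 = 18135/467
  p_6/q_6 = 90442/2329
  p_7/q_7 = 108577/2796
q_6 = 2329 ≤ 2636 < 2796 = q_7, so the answer is 90442/2329.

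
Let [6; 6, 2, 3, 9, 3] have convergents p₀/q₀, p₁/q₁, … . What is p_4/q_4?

2573/418

Using pₖ = aₖpₖ₋₁ + pₖ₋₂, qₖ = aₖqₖ₋₁ + qₖ₋₂ (with p₋₁=1, p₋₂=0, q₋₁=0, q₋₂=1):
  k=0: a=6, p=6, q=1
  k=1: a=6, p=37, q=6
  k=2: a=2, p=80, q=13
  k=3: a=3, p=277, q=45
  k=4: a=9, p=2573, q=418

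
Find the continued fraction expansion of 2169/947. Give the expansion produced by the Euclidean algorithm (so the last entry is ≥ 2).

2169 = 2*947 + 275
947 = 3*275 + 122
275 = 2*122 + 31
122 = 3*31 + 29
31 = 1*29 + 2
29 = 14*2 + 1
2 = 2*1 + 0  (stop)
So 2169/947 = [2; 3, 2, 3, 1, 14, 2].

[2; 3, 2, 3, 1, 14, 2]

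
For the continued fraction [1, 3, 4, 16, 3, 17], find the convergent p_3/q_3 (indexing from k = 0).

276/211

Using pₖ = aₖpₖ₋₁ + pₖ₋₂, qₖ = aₖqₖ₋₁ + qₖ₋₂ (with p₋₁=1, p₋₂=0, q₋₁=0, q₋₂=1):
  k=0: a=1, p=1, q=1
  k=1: a=3, p=4, q=3
  k=2: a=4, p=17, q=13
  k=3: a=16, p=276, q=211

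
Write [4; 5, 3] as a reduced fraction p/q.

67/16

Fold from the inside: start with 3/1.
  5 + 1/3 = 16/3
  4 + 3/16 = 67/16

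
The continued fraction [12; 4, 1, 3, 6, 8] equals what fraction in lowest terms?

Using pₖ = aₖpₖ₋₁ + pₖ₋₂ and qₖ = aₖqₖ₋₁ + qₖ₋₂:
  k=0: a=12, p=12, q=1
  k=1: a=4, p=49, q=4
  k=2: a=1, p=61, q=5
  k=3: a=3, p=232, q=19
  k=4: a=6, p=1453, q=119
  k=5: a=8, p=11856, q=971

11856/971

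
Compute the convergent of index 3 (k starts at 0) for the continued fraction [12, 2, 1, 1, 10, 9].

62/5

Using pₖ = aₖpₖ₋₁ + pₖ₋₂, qₖ = aₖqₖ₋₁ + qₖ₋₂ (with p₋₁=1, p₋₂=0, q₋₁=0, q₋₂=1):
  k=0: a=12, p=12, q=1
  k=1: a=2, p=25, q=2
  k=2: a=1, p=37, q=3
  k=3: a=1, p=62, q=5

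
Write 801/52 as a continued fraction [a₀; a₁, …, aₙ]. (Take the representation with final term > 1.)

801 = 15×52 + 21
52 = 2×21 + 10
21 = 2×10 + 1
10 = 10×1 + 0  (stop)
So 801/52 = [15; 2, 2, 10].

[15; 2, 2, 10]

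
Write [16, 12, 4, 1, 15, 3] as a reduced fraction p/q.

Using pₖ = aₖpₖ₋₁ + pₖ₋₂ and qₖ = aₖqₖ₋₁ + qₖ₋₂:
  k=0: a=16, p=16, q=1
  k=1: a=12, p=193, q=12
  k=2: a=4, p=788, q=49
  k=3: a=1, p=981, q=61
  k=4: a=15, p=15503, q=964
  k=5: a=3, p=47490, q=2953

47490/2953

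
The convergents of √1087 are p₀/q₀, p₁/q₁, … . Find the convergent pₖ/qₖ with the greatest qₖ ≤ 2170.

70687/2144

√1087 = [32; 1, 31, 1, 64, …] (period length 4).
Convergents:
  p_0/q_0 = 32/1
  p_1/q_1 = 33/1
  p_2/q_2 = 1055/32
  p_3/q_3 = 1088/33
  p_4/q_4 = 70687/2144
  p_5/q_5 = 71775/2177
q_4 = 2144 ≤ 2170 < 2177 = q_5, so the answer is 70687/2144.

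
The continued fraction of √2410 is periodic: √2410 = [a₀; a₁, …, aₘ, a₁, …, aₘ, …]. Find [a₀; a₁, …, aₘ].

a₀ = ⌊√2410⌋ = 49.
With m₀=0, d₀=1 and mₖ₊₁ = dₖaₖ − mₖ, dₖ₊₁ = (n − mₖ₊₁²)/dₖ, aₖ₊₁ = ⌊(a₀+mₖ₊₁)/dₖ₊₁⌋:
  k=1: m=49, d=9, a=10
  k=2: m=41, d=81, a=1
  k=3: m=40, d=10, a=8
  k=4: m=40, d=81, a=1
  k=5: m=41, d=9, a=10
  k=6: m=49, d=1, a=98
d=1 and a=2a₀=98 at k=6, so the next step gives (m, d) = (49, 9) again — its k=1 value — and the period has length 6.

[49; 10, 1, 8, 1, 10, 98]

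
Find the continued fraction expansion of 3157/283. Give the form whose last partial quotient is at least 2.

3157 = 11×283 + 44
283 = 6×44 + 19
44 = 2×19 + 6
19 = 3×6 + 1
6 = 6×1 + 0  (stop)
So 3157/283 = [11; 6, 2, 3, 6].

[11; 6, 2, 3, 6]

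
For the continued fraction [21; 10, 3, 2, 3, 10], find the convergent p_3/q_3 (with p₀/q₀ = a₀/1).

Using pₖ = aₖpₖ₋₁ + pₖ₋₂, qₖ = aₖqₖ₋₁ + qₖ₋₂ (with p₋₁=1, p₋₂=0, q₋₁=0, q₋₂=1):
  k=0: a=21, p=21, q=1
  k=1: a=10, p=211, q=10
  k=2: a=3, p=654, q=31
  k=3: a=2, p=1519, q=72

1519/72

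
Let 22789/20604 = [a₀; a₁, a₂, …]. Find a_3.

22789 = 1·20604 + 2185   →  a_0 = 1
20604 = 9·2185 + 939   →  a_1 = 9
2185 = 2·939 + 307   →  a_2 = 2
939 = 3·307 + 18   →  a_3 = 3

3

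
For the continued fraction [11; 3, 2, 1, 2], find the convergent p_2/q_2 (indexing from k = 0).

Using pₖ = aₖpₖ₋₁ + pₖ₋₂, qₖ = aₖqₖ₋₁ + qₖ₋₂ (with p₋₁=1, p₋₂=0, q₋₁=0, q₋₂=1):
  k=0: a=11, p=11, q=1
  k=1: a=3, p=34, q=3
  k=2: a=2, p=79, q=7

79/7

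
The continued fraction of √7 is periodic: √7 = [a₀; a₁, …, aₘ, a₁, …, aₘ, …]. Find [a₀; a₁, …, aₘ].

[2; 1, 1, 1, 4]

a₀ = ⌊√7⌋ = 2.
With m₀=0, d₀=1 and mₖ₊₁ = dₖaₖ − mₖ, dₖ₊₁ = (n − mₖ₊₁²)/dₖ, aₖ₊₁ = ⌊(a₀+mₖ₊₁)/dₖ₊₁⌋:
  k=1: m=2, d=3, a=1
  k=2: m=1, d=2, a=1
  k=3: m=1, d=3, a=1
  k=4: m=2, d=1, a=4
d=1 and a=2a₀=4 at k=4, so the next step gives (m, d) = (2, 3) again — its k=1 value — and the period has length 4.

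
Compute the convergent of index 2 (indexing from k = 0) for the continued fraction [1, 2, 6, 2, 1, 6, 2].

Using pₖ = aₖpₖ₋₁ + pₖ₋₂, qₖ = aₖqₖ₋₁ + qₖ₋₂ (with p₋₁=1, p₋₂=0, q₋₁=0, q₋₂=1):
  k=0: a=1, p=1, q=1
  k=1: a=2, p=3, q=2
  k=2: a=6, p=19, q=13

19/13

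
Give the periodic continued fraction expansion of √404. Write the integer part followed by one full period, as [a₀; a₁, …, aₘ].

a₀ = ⌊√404⌋ = 20.

[20; 10, 40]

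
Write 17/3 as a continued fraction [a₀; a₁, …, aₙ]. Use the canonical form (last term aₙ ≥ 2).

17 = 5*3 + 2
3 = 1*2 + 1
2 = 2*1 + 0  (stop)
So 17/3 = [5; 1, 2].

[5; 1, 2]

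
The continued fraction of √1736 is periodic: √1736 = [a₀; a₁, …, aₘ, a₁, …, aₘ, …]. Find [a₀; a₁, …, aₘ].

a₀ = ⌊√1736⌋ = 41.
With m₀=0, d₀=1 and mₖ₊₁ = dₖaₖ − mₖ, dₖ₊₁ = (n − mₖ₊₁²)/dₖ, aₖ₊₁ = ⌊(a₀+mₖ₊₁)/dₖ₊₁⌋:
  k=1: m=41, d=55, a=1
  k=2: m=14, d=28, a=1
  k=3: m=14, d=55, a=1
  k=4: m=41, d=1, a=82
d=1 and a=2a₀=82 at k=4, so the next step gives (m, d) = (41, 55) again — its k=1 value — and the period has length 4.

[41; 1, 1, 1, 82]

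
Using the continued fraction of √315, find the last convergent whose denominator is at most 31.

71/4

√315 = [17; 1, 2, 1, 34, …] (period length 4).
Convergents:
  p_0/q_0 = 17/1
  p_1/q_1 = 18/1
  p_2/q_2 = 53/3
  p_3/q_3 = 71/4
  p_4/q_4 = 2467/139
q_3 = 4 ≤ 31 < 139 = q_4, so the answer is 71/4.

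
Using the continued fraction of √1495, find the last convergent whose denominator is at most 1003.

√1495 = [38; 1, 1, 1, 76, …] (period length 4).
Convergents:
  p_0/q_0 = 38/1
  p_1/q_1 = 39/1
  p_2/q_2 = 77/2
  p_3/q_3 = 116/3
  p_4/q_4 = 8893/230
  p_5/q_5 = 9009/233
  p_6/q_6 = 17902/463
  p_7/q_7 = 26911/696
  p_8/q_8 = 2063138/53359
q_7 = 696 ≤ 1003 < 53359 = q_8, so the answer is 26911/696.

26911/696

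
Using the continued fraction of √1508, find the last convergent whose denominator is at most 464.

√1508 = [38; 1, 4, 1, 76, …] (period length 4).
Convergents:
  p_0/q_0 = 38/1
  p_1/q_1 = 39/1
  p_2/q_2 = 194/5
  p_3/q_3 = 233/6
  p_4/q_4 = 17902/461
  p_5/q_5 = 18135/467
q_4 = 461 ≤ 464 < 467 = q_5, so the answer is 17902/461.

17902/461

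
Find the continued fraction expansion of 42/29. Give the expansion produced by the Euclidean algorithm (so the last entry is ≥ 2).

42 = 1·29 + 13
29 = 2·13 + 3
13 = 4·3 + 1
3 = 3·1 + 0  (stop)
So 42/29 = [1; 2, 4, 3].

[1; 2, 4, 3]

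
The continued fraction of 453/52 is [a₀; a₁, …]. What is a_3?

453 = 8·52 + 37   →  a_0 = 8
52 = 1·37 + 15   →  a_1 = 1
37 = 2·15 + 7   →  a_2 = 2
15 = 2·7 + 1   →  a_3 = 2

2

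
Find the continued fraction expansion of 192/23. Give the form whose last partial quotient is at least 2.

192 = 8·23 + 8
23 = 2·8 + 7
8 = 1·7 + 1
7 = 7·1 + 0  (stop)
So 192/23 = [8; 2, 1, 7].

[8; 2, 1, 7]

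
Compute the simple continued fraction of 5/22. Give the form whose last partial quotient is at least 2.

5 = 0×22 + 5
22 = 4×5 + 2
5 = 2×2 + 1
2 = 2×1 + 0  (stop)
So 5/22 = [0; 4, 2, 2].

[0; 4, 2, 2]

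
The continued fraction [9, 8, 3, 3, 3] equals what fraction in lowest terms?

2499/274

Fold from the inside: start with 3/1.
  3 + 1/3 = 10/3
  3 + 3/10 = 33/10
  8 + 10/33 = 274/33
  9 + 33/274 = 2499/274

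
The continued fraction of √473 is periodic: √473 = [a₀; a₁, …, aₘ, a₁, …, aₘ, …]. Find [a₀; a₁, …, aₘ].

a₀ = ⌊√473⌋ = 21.
With m₀=0, d₀=1 and mₖ₊₁ = dₖaₖ − mₖ, dₖ₊₁ = (n − mₖ₊₁²)/dₖ, aₖ₊₁ = ⌊(a₀+mₖ₊₁)/dₖ₊₁⌋:
  k=1: m=21, d=32, a=1
  k=2: m=11, d=11, a=2
  k=3: m=11, d=32, a=1
  k=4: m=21, d=1, a=42
d=1 and a=2a₀=42 at k=4, so the next step gives (m, d) = (21, 32) again — its k=1 value — and the period has length 4.

[21; 1, 2, 1, 42]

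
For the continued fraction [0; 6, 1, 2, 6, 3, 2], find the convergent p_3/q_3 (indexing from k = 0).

3/20

Using pₖ = aₖpₖ₋₁ + pₖ₋₂, qₖ = aₖqₖ₋₁ + qₖ₋₂ (with p₋₁=1, p₋₂=0, q₋₁=0, q₋₂=1):
  k=0: a=0, p=0, q=1
  k=1: a=6, p=1, q=6
  k=2: a=1, p=1, q=7
  k=3: a=2, p=3, q=20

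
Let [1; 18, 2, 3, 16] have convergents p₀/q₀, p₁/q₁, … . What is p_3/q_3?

Using pₖ = aₖpₖ₋₁ + pₖ₋₂, qₖ = aₖqₖ₋₁ + qₖ₋₂ (with p₋₁=1, p₋₂=0, q₋₁=0, q₋₂=1):
  k=0: a=1, p=1, q=1
  k=1: a=18, p=19, q=18
  k=2: a=2, p=39, q=37
  k=3: a=3, p=136, q=129

136/129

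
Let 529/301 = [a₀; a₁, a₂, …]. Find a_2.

3

529 = 1·301 + 228   →  a_0 = 1
301 = 1·228 + 73   →  a_1 = 1
228 = 3·73 + 9   →  a_2 = 3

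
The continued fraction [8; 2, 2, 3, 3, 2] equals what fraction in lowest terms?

Using pₖ = aₖpₖ₋₁ + pₖ₋₂ and qₖ = aₖqₖ₋₁ + qₖ₋₂:
  k=0: a=8, p=8, q=1
  k=1: a=2, p=17, q=2
  k=2: a=2, p=42, q=5
  k=3: a=3, p=143, q=17
  k=4: a=3, p=471, q=56
  k=5: a=2, p=1085, q=129

1085/129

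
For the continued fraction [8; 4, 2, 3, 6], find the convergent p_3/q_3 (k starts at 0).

255/31

Using pₖ = aₖpₖ₋₁ + pₖ₋₂, qₖ = aₖqₖ₋₁ + qₖ₋₂ (with p₋₁=1, p₋₂=0, q₋₁=0, q₋₂=1):
  k=0: a=8, p=8, q=1
  k=1: a=4, p=33, q=4
  k=2: a=2, p=74, q=9
  k=3: a=3, p=255, q=31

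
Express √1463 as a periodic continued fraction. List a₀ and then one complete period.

a₀ = ⌊√1463⌋ = 38.
With m₀=0, d₀=1 and mₖ₊₁ = dₖaₖ − mₖ, dₖ₊₁ = (n − mₖ₊₁²)/dₖ, aₖ₊₁ = ⌊(a₀+mₖ₊₁)/dₖ₊₁⌋:
  k=1: m=38, d=19, a=4
  k=2: m=38, d=1, a=76
d=1 and a=2a₀=76 at k=2, so the next step gives (m, d) = (38, 19) again — its k=1 value — and the period has length 2.

[38; 4, 76]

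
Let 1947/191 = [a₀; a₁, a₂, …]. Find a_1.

1947 = 10·191 + 37   →  a_0 = 10
191 = 5·37 + 6   →  a_1 = 5

5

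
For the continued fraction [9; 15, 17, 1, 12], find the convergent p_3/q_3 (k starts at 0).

Using pₖ = aₖpₖ₋₁ + pₖ₋₂, qₖ = aₖqₖ₋₁ + qₖ₋₂ (with p₋₁=1, p₋₂=0, q₋₁=0, q₋₂=1):
  k=0: a=9, p=9, q=1
  k=1: a=15, p=136, q=15
  k=2: a=17, p=2321, q=256
  k=3: a=1, p=2457, q=271

2457/271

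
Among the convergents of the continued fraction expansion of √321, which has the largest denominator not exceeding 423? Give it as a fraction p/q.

√321 = [17; 1, 10, 1, 34, …] (period length 4).
Convergents:
  p_0/q_0 = 17/1
  p_1/q_1 = 18/1
  p_2/q_2 = 197/11
  p_3/q_3 = 215/12
  p_4/q_4 = 7507/419
  p_5/q_5 = 7722/431
q_4 = 419 ≤ 423 < 431 = q_5, so the answer is 7507/419.

7507/419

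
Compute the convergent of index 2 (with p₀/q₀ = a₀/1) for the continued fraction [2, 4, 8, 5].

Using pₖ = aₖpₖ₋₁ + pₖ₋₂, qₖ = aₖqₖ₋₁ + qₖ₋₂ (with p₋₁=1, p₋₂=0, q₋₁=0, q₋₂=1):
  k=0: a=2, p=2, q=1
  k=1: a=4, p=9, q=4
  k=2: a=8, p=74, q=33

74/33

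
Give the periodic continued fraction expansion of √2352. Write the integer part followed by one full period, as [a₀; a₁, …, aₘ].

[48; 2, 96]

a₀ = ⌊√2352⌋ = 48.
With m₀=0, d₀=1 and mₖ₊₁ = dₖaₖ − mₖ, dₖ₊₁ = (n − mₖ₊₁²)/dₖ, aₖ₊₁ = ⌊(a₀+mₖ₊₁)/dₖ₊₁⌋:
  k=1: m=48, d=48, a=2
  k=2: m=48, d=1, a=96
d=1 and a=2a₀=96 at k=2, so the next step gives (m, d) = (48, 48) again — its k=1 value — and the period has length 2.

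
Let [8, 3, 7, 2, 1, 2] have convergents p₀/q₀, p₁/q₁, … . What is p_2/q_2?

183/22

Using pₖ = aₖpₖ₋₁ + pₖ₋₂, qₖ = aₖqₖ₋₁ + qₖ₋₂ (with p₋₁=1, p₋₂=0, q₋₁=0, q₋₂=1):
  k=0: a=8, p=8, q=1
  k=1: a=3, p=25, q=3
  k=2: a=7, p=183, q=22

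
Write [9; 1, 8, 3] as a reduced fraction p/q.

Fold from the inside: start with 3/1.
  8 + 1/3 = 25/3
  1 + 3/25 = 28/25
  9 + 25/28 = 277/28

277/28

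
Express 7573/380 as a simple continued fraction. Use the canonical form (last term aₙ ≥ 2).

[19; 1, 13, 13, 2]

7573 = 19×380 + 353
380 = 1×353 + 27
353 = 13×27 + 2
27 = 13×2 + 1
2 = 2×1 + 0  (stop)
So 7573/380 = [19; 1, 13, 13, 2].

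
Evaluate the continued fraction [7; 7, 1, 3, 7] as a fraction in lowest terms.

1604/225

Fold from the inside: start with 7/1.
  3 + 1/7 = 22/7
  1 + 7/22 = 29/22
  7 + 22/29 = 225/29
  7 + 29/225 = 1604/225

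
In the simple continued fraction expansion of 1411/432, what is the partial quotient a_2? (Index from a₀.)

1

1411 = 3·432 + 115   →  a_0 = 3
432 = 3·115 + 87   →  a_1 = 3
115 = 1·87 + 28   →  a_2 = 1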